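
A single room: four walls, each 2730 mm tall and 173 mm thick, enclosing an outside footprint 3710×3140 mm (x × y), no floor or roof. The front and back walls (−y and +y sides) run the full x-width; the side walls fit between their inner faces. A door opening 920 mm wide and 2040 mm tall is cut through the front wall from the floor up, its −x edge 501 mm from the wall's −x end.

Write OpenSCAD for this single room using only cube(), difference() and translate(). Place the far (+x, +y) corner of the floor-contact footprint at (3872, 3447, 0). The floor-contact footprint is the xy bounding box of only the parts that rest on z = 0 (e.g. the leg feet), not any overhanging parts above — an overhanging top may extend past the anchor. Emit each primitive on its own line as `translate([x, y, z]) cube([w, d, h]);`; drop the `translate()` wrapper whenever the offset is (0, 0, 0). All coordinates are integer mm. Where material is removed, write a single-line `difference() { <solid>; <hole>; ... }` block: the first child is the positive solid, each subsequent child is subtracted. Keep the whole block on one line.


difference() { translate([162, 307, 0]) cube([3710, 173, 2730]); translate([663, 307, 0]) cube([920, 173, 2040]); }
translate([162, 3274, 0]) cube([3710, 173, 2730]);
translate([162, 480, 0]) cube([173, 2794, 2730]);
translate([3699, 480, 0]) cube([173, 2794, 2730]);


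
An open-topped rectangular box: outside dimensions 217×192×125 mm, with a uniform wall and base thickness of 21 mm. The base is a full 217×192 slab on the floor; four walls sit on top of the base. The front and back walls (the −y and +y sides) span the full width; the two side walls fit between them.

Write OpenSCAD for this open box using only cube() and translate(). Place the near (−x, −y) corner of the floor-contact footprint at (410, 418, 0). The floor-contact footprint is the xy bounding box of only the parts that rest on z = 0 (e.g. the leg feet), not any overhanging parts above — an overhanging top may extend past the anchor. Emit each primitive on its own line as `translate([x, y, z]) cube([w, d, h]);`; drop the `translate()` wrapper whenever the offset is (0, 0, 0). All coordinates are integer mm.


translate([410, 418, 0]) cube([217, 192, 21]);
translate([410, 418, 21]) cube([217, 21, 104]);
translate([410, 589, 21]) cube([217, 21, 104]);
translate([410, 439, 21]) cube([21, 150, 104]);
translate([606, 439, 21]) cube([21, 150, 104]);


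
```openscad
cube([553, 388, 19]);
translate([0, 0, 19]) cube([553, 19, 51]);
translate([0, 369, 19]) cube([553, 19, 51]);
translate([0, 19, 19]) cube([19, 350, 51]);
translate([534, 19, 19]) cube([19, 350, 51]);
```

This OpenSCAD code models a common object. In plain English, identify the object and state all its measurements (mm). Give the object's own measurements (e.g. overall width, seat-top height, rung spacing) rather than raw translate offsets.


An open-topped rectangular box: outside dimensions 553×388×70 mm, with a uniform wall and base thickness of 19 mm. The base is a full 553×388 slab on the floor; four walls sit on top of the base. The front and back walls (the −y and +y sides) span the full width; the two side walls fit between them.


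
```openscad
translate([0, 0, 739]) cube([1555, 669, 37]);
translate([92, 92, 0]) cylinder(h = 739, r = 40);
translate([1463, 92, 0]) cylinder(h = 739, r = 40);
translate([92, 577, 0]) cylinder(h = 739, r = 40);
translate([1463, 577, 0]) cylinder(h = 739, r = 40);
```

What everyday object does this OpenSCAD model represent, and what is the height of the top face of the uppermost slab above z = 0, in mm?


A table. The table height is 776 mm.

A 1555×669×37 slab sits at z = 739 on four Ø80 mm round legs — a table. The top surface is at 739 + 37 = 776 mm.


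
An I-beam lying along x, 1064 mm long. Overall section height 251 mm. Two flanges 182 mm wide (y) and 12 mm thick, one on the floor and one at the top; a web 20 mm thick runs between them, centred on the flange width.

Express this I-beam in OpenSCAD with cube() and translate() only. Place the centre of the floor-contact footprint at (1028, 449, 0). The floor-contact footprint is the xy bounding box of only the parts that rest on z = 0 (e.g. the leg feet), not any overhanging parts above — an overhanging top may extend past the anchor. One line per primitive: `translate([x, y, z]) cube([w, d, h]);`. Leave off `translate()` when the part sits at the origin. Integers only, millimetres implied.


translate([496, 358, 0]) cube([1064, 182, 12]);
translate([496, 439, 12]) cube([1064, 20, 227]);
translate([496, 358, 239]) cube([1064, 182, 12]);


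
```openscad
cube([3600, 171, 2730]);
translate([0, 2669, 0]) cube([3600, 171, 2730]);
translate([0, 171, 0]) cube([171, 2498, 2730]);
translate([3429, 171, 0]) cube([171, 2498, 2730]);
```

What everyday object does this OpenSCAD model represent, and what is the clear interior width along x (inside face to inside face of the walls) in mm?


A house (or room) frame. The interior width is 3258 mm.

Four 2730 mm walls enclosing a rectangle with no floor or roof — a room or house frame. Outside width is 3600 mm and wall thickness is 171 mm, so the interior width is 3600 − 2 × 171 = 3258 mm.


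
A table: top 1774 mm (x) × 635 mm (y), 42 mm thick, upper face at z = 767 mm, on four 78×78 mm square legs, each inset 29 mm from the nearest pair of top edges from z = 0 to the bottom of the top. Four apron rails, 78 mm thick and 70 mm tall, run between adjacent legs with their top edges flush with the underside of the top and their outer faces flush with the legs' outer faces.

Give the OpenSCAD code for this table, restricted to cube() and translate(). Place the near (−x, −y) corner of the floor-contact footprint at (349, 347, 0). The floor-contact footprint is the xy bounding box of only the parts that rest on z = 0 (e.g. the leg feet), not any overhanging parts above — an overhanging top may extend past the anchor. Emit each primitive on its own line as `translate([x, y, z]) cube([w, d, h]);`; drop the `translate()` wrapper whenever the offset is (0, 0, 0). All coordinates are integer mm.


translate([320, 318, 725]) cube([1774, 635, 42]);
translate([349, 347, 0]) cube([78, 78, 725]);
translate([1987, 347, 0]) cube([78, 78, 725]);
translate([349, 846, 0]) cube([78, 78, 725]);
translate([1987, 846, 0]) cube([78, 78, 725]);
translate([427, 347, 655]) cube([1560, 78, 70]);
translate([427, 846, 655]) cube([1560, 78, 70]);
translate([349, 425, 655]) cube([78, 421, 70]);
translate([1987, 425, 655]) cube([78, 421, 70]);


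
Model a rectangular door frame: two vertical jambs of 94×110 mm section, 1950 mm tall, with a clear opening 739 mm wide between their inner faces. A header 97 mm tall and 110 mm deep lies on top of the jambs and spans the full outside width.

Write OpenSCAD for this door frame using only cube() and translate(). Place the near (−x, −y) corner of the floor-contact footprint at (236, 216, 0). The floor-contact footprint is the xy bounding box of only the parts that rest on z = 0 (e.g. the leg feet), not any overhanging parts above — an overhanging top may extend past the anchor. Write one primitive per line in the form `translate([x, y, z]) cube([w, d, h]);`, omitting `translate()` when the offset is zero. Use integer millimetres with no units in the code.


translate([236, 216, 0]) cube([94, 110, 1950]);
translate([1069, 216, 0]) cube([94, 110, 1950]);
translate([236, 216, 1950]) cube([927, 110, 97]);


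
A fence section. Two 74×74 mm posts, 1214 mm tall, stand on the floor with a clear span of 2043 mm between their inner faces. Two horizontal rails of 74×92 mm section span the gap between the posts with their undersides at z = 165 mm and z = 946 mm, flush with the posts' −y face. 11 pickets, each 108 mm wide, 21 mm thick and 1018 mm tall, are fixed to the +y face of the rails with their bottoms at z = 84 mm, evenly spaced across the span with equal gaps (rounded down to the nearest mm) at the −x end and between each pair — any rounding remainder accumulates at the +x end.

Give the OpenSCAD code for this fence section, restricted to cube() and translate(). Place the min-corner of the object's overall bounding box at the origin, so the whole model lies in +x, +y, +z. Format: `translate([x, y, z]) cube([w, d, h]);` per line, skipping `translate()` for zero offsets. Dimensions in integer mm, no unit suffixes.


cube([74, 74, 1214]);
translate([2117, 0, 0]) cube([74, 74, 1214]);
translate([74, 0, 165]) cube([2043, 74, 92]);
translate([74, 0, 946]) cube([2043, 74, 92]);
translate([145, 74, 84]) cube([108, 21, 1018]);
translate([324, 74, 84]) cube([108, 21, 1018]);
translate([503, 74, 84]) cube([108, 21, 1018]);
translate([682, 74, 84]) cube([108, 21, 1018]);
translate([861, 74, 84]) cube([108, 21, 1018]);
translate([1040, 74, 84]) cube([108, 21, 1018]);
translate([1219, 74, 84]) cube([108, 21, 1018]);
translate([1398, 74, 84]) cube([108, 21, 1018]);
translate([1577, 74, 84]) cube([108, 21, 1018]);
translate([1756, 74, 84]) cube([108, 21, 1018]);
translate([1935, 74, 84]) cube([108, 21, 1018]);


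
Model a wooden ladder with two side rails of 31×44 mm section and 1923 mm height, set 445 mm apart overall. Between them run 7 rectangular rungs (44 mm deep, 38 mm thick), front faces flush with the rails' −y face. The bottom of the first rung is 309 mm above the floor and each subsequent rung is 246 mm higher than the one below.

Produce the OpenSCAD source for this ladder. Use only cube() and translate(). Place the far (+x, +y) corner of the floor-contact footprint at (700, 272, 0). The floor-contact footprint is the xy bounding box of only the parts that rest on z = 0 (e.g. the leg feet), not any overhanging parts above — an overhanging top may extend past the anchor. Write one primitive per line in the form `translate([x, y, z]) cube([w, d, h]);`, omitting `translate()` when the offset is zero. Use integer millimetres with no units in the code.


// rung span = 445 - 2*31 = 383
// rung[k] z = 309 + k*246
translate([255, 228, 0]) cube([31, 44, 1923]);
translate([669, 228, 0]) cube([31, 44, 1923]);
translate([286, 228, 309]) cube([383, 44, 38]);
translate([286, 228, 555]) cube([383, 44, 38]);
translate([286, 228, 801]) cube([383, 44, 38]);
translate([286, 228, 1047]) cube([383, 44, 38]);
translate([286, 228, 1293]) cube([383, 44, 38]);
translate([286, 228, 1539]) cube([383, 44, 38]);
translate([286, 228, 1785]) cube([383, 44, 38]);


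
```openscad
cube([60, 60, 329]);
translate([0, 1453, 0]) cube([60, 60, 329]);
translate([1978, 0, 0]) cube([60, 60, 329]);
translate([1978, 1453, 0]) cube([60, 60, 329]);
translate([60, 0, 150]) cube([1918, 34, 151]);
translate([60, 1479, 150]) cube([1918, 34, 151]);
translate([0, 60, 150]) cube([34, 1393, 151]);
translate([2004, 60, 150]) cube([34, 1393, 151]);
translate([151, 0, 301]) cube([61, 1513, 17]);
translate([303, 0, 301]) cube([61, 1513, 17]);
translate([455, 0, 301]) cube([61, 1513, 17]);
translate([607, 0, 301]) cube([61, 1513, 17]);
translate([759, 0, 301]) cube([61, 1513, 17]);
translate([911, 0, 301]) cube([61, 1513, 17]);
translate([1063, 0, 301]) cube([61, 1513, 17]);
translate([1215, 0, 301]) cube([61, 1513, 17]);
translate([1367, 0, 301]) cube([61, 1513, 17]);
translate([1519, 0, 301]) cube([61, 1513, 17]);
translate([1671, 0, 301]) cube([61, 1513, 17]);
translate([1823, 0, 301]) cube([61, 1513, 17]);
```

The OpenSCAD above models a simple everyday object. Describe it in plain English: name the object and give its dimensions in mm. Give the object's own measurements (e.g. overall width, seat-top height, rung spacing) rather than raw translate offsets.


A bed frame 2038 mm long (x) by 1513 mm wide (y). Four 60×60 mm corner posts, 329 mm tall, at the corners of the footprint. Four rails of 34 mm thickness and 151 mm height run between adjacent posts with their undersides at z = 150 mm, their outer faces flush with the outside of the frame (the two x-running rails run between the posts' inner faces; the two y-running rails run between the posts' inner faces). 12 slats, each 61 mm wide (x) and 17 mm thick, lie across the top of the two x-running rails, running the full 1513 mm width of the frame in y; along x they sit between the end posts with a 91 mm gap after the −x posts and between neighbouring slats, leaving 94 mm before the +x posts.


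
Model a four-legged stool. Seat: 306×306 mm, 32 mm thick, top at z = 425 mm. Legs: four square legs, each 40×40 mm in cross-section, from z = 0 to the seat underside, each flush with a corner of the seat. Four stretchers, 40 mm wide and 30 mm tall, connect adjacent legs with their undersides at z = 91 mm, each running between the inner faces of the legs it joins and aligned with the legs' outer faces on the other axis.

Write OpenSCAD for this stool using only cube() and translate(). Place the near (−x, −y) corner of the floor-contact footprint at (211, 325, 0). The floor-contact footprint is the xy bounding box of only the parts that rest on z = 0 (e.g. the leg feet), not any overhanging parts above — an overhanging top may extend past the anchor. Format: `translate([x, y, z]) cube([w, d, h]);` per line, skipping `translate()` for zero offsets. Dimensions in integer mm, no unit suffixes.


translate([211, 325, 393]) cube([306, 306, 32]);
translate([211, 325, 0]) cube([40, 40, 393]);
translate([477, 325, 0]) cube([40, 40, 393]);
translate([211, 591, 0]) cube([40, 40, 393]);
translate([477, 591, 0]) cube([40, 40, 393]);
translate([251, 325, 91]) cube([226, 40, 30]);
translate([251, 591, 91]) cube([226, 40, 30]);
translate([211, 365, 91]) cube([40, 226, 30]);
translate([477, 365, 91]) cube([40, 226, 30]);


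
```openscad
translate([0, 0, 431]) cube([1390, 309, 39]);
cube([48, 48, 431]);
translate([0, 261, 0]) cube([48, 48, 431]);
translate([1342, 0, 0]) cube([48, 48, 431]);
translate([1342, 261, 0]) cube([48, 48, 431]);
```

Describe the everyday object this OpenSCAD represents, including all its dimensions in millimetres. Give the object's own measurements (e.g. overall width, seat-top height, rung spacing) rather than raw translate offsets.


A bench: a 1390×309 mm seat slab, 39 mm thick, top at z = 470 mm, on four 48×48 mm square legs flush with the seat corners and standing on z = 0.


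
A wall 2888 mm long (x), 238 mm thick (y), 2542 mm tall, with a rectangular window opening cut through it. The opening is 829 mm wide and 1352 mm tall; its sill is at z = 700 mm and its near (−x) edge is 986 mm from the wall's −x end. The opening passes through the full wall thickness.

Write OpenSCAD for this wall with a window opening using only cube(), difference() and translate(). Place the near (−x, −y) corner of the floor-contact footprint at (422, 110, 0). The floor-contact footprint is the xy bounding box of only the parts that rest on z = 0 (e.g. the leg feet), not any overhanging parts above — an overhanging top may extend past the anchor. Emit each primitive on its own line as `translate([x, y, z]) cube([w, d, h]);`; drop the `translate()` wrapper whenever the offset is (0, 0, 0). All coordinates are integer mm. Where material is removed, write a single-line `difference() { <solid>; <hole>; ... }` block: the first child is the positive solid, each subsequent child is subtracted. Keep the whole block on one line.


difference() { translate([422, 110, 0]) cube([2888, 238, 2542]); translate([1408, 110, 700]) cube([829, 238, 1352]); }


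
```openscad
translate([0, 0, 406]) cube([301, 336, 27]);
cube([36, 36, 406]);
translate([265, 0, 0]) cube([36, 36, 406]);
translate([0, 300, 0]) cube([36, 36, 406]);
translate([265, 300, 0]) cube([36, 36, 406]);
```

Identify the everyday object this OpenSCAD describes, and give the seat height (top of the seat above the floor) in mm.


A stool. The seat height is 433 mm.

A 301×336×27 slab at z = 406 on four corner posts — a stool. The seat top is 406 + 27 = 433 mm.


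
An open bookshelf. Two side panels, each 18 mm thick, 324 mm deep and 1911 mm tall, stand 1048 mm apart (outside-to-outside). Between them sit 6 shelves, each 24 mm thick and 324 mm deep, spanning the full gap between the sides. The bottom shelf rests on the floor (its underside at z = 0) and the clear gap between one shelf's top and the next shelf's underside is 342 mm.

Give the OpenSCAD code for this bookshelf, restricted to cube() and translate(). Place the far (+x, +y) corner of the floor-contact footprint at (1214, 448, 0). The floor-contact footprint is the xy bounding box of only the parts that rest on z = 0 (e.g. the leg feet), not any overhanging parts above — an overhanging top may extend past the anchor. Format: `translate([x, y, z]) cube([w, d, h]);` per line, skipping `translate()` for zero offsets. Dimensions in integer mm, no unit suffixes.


translate([166, 124, 0]) cube([18, 324, 1911]);
translate([1196, 124, 0]) cube([18, 324, 1911]);
translate([184, 124, 0]) cube([1012, 324, 24]);
translate([184, 124, 366]) cube([1012, 324, 24]);
translate([184, 124, 732]) cube([1012, 324, 24]);
translate([184, 124, 1098]) cube([1012, 324, 24]);
translate([184, 124, 1464]) cube([1012, 324, 24]);
translate([184, 124, 1830]) cube([1012, 324, 24]);


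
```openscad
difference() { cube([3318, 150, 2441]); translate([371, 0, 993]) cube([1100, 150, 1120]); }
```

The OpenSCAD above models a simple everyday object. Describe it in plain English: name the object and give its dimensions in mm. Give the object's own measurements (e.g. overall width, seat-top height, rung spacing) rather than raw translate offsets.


A wall 3318 mm long (x), 150 mm thick (y), 2441 mm tall, with a rectangular window opening cut through it. The opening is 1100 mm wide and 1120 mm tall; its sill is at z = 993 mm and its near (−x) edge is 371 mm from the wall's −x end. The opening passes through the full wall thickness.


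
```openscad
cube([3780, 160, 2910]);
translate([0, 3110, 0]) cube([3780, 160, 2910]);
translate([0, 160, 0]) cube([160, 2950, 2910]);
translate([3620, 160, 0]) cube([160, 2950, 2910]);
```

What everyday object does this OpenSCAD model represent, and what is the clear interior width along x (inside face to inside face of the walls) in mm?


A house (or room) frame. The interior width is 3460 mm.

Four 2910 mm walls enclosing a rectangle with no floor or roof — a room or house frame. Outside width is 3780 mm and wall thickness is 160 mm, so the interior width is 3780 − 2 × 160 = 3460 mm.


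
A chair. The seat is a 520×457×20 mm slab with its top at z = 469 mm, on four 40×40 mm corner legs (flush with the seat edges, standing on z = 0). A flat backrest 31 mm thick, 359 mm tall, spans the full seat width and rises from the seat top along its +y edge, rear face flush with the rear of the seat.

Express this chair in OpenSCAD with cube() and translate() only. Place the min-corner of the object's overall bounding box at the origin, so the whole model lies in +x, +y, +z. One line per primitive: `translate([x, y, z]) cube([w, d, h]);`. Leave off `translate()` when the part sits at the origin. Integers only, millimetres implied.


translate([0, 0, 449]) cube([520, 457, 20]);
cube([40, 40, 449]);
translate([480, 0, 0]) cube([40, 40, 449]);
translate([0, 417, 0]) cube([40, 40, 449]);
translate([480, 417, 0]) cube([40, 40, 449]);
translate([0, 426, 469]) cube([520, 31, 359]);


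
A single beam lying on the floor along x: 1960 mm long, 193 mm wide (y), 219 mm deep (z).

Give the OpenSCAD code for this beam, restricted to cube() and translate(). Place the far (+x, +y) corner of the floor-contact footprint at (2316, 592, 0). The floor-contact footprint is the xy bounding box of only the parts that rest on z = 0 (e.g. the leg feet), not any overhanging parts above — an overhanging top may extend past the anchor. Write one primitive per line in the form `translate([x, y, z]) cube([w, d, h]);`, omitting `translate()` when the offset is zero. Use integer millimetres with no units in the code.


translate([356, 399, 0]) cube([1960, 193, 219]);


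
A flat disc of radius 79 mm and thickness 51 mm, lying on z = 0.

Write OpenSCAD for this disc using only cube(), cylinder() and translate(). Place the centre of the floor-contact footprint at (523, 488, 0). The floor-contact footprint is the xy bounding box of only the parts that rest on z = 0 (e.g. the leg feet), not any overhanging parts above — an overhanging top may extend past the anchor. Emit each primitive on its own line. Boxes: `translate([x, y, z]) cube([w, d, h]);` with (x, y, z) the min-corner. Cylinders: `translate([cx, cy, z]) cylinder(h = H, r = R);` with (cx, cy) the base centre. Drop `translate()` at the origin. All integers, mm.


translate([523, 488, 0]) cylinder(h = 51, r = 79);


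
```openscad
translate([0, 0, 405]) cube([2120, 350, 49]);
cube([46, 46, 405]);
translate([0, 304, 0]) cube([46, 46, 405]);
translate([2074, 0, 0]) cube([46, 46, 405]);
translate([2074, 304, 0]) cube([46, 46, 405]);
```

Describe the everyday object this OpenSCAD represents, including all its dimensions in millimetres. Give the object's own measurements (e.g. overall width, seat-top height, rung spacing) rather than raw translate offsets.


A bench: a 2120×350 mm seat slab, 49 mm thick, top at z = 454 mm, on four 46×46 mm square legs flush with the seat corners and standing on z = 0.


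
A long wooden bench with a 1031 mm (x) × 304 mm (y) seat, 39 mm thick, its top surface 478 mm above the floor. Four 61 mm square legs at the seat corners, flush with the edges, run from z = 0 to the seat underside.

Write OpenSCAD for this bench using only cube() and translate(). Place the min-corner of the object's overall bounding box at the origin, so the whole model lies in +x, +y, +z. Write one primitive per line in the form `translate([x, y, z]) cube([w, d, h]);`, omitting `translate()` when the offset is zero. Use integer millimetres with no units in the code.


translate([0, 0, 439]) cube([1031, 304, 39]);
cube([61, 61, 439]);
translate([0, 243, 0]) cube([61, 61, 439]);
translate([970, 0, 0]) cube([61, 61, 439]);
translate([970, 243, 0]) cube([61, 61, 439]);


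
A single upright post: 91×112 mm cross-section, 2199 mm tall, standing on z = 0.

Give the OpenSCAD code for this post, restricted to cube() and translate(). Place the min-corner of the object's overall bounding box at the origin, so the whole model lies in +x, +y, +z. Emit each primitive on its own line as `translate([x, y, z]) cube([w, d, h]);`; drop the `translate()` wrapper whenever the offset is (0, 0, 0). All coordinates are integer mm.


cube([91, 112, 2199]);


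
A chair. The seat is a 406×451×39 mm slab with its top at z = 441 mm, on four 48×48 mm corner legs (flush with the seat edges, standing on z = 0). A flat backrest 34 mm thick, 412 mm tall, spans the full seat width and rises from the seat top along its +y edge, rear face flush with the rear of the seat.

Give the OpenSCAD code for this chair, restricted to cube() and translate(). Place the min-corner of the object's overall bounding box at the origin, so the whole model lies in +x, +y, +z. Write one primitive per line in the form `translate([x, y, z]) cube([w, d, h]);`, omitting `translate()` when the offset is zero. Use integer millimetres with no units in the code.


// leg_h = 441 - 39 = 402
translate([0, 0, 402]) cube([406, 451, 39]);
cube([48, 48, 402]);
translate([358, 0, 0]) cube([48, 48, 402]);
translate([0, 403, 0]) cube([48, 48, 402]);
translate([358, 403, 0]) cube([48, 48, 402]);
translate([0, 417, 441]) cube([406, 34, 412]);


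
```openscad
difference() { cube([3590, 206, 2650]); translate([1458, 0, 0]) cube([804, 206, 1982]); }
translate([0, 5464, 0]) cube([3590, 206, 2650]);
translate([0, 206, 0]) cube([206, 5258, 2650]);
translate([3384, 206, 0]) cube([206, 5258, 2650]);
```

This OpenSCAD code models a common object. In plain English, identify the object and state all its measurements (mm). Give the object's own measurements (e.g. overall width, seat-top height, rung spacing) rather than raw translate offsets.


A single room: four walls, each 2650 mm tall and 206 mm thick, enclosing an outside footprint 3590×5670 mm (x × y), no floor or roof. The front and back walls (−y and +y sides) run the full x-width; the side walls fit between their inner faces. A door opening 804 mm wide and 1982 mm tall is cut through the front wall from the floor up, its −x edge 1458 mm from the wall's −x end.


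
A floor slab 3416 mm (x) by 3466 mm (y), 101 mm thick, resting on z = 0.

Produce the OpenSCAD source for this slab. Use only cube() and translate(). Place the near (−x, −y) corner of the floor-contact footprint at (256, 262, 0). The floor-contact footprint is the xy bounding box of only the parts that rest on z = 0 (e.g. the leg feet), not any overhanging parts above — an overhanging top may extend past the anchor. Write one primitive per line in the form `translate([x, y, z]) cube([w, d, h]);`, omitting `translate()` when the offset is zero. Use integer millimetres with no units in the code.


translate([256, 262, 0]) cube([3416, 3466, 101]);


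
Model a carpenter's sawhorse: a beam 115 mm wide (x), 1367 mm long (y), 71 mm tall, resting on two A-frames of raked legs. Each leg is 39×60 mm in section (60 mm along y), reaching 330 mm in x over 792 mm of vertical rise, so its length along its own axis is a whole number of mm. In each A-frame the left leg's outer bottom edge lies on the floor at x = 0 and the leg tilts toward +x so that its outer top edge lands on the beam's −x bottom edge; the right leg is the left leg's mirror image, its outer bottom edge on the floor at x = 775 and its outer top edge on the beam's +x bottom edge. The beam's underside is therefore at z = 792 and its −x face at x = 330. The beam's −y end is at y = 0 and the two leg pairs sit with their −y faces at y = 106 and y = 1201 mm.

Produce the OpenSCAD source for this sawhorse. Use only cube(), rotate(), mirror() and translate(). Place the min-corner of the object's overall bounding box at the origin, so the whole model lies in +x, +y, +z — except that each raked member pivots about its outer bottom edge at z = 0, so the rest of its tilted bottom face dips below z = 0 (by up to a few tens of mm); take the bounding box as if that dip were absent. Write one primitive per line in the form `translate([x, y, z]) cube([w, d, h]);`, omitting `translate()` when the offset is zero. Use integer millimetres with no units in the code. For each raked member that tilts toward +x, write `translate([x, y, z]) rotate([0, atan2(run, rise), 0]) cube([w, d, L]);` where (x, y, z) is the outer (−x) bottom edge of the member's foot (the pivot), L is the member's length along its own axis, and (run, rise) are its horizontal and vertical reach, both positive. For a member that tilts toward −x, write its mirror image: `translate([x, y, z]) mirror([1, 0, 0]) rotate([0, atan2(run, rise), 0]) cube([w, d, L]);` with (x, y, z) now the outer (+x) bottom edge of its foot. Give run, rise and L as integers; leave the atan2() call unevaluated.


// leg length = √(330² + 792²) = 858
// right-leg outer foot x = 2·330 + 115 = 775
// beam min-corner = (330, 0, 792)
translate([330, 0, 792]) cube([115, 1367, 71]);
translate([0, 106, 0]) rotate([0, atan2(330, 792), 0]) cube([39, 60, 858]);
translate([775, 106, 0]) mirror([1, 0, 0]) rotate([0, atan2(330, 792), 0]) cube([39, 60, 858]);
translate([0, 1201, 0]) rotate([0, atan2(330, 792), 0]) cube([39, 60, 858]);
translate([775, 1201, 0]) mirror([1, 0, 0]) rotate([0, atan2(330, 792), 0]) cube([39, 60, 858]);


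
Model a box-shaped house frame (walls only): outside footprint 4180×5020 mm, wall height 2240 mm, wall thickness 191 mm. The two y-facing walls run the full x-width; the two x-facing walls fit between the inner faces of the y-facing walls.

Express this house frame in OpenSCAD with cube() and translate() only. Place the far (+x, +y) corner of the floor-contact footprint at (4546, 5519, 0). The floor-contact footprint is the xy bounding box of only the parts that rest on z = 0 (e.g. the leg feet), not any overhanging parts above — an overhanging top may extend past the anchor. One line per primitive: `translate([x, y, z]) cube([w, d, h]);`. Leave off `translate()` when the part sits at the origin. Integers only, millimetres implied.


translate([366, 499, 0]) cube([4180, 191, 2240]);
translate([366, 5328, 0]) cube([4180, 191, 2240]);
translate([366, 690, 0]) cube([191, 4638, 2240]);
translate([4355, 690, 0]) cube([191, 4638, 2240]);


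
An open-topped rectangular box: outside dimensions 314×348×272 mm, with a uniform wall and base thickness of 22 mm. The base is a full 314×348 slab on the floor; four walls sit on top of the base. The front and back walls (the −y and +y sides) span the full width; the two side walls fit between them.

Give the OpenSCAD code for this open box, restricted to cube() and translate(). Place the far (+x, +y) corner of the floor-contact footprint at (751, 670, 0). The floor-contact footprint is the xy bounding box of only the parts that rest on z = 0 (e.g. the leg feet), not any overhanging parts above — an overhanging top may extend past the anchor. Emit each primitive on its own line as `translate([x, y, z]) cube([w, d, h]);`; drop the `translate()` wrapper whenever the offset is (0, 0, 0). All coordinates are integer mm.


translate([437, 322, 0]) cube([314, 348, 22]);
translate([437, 322, 22]) cube([314, 22, 250]);
translate([437, 648, 22]) cube([314, 22, 250]);
translate([437, 344, 22]) cube([22, 304, 250]);
translate([729, 344, 22]) cube([22, 304, 250]);


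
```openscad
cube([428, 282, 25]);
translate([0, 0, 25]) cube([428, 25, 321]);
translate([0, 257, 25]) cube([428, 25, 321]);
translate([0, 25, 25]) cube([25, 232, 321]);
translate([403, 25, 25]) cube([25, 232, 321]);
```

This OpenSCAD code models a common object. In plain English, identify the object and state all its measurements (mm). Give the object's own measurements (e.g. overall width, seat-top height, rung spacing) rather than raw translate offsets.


An open-topped rectangular box: outside dimensions 428×282×346 mm, with a uniform wall and base thickness of 25 mm. The base is a full 428×282 slab on the floor; four walls sit on top of the base. The front and back walls (the −y and +y sides) span the full width; the two side walls fit between them.


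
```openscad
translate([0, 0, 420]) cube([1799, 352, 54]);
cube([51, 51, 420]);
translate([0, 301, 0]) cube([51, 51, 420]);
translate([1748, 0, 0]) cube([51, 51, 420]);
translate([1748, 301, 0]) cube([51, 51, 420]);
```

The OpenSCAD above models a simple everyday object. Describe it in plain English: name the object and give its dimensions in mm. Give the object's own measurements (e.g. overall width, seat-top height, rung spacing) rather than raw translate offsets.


A bench: a 1799×352 mm seat slab, 54 mm thick, top at z = 474 mm, on four 51×51 mm square legs flush with the seat corners and standing on z = 0.


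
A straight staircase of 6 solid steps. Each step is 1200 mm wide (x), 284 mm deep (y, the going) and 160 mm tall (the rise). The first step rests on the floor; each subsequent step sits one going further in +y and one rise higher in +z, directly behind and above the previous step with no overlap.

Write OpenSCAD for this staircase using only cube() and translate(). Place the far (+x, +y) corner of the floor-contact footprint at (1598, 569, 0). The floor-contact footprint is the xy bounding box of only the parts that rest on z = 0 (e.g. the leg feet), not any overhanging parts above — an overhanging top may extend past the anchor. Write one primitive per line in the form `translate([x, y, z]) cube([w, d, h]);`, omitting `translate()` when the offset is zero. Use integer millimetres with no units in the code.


translate([398, 285, 0]) cube([1200, 284, 160]);
translate([398, 569, 160]) cube([1200, 284, 160]);
translate([398, 853, 320]) cube([1200, 284, 160]);
translate([398, 1137, 480]) cube([1200, 284, 160]);
translate([398, 1421, 640]) cube([1200, 284, 160]);
translate([398, 1705, 800]) cube([1200, 284, 160]);


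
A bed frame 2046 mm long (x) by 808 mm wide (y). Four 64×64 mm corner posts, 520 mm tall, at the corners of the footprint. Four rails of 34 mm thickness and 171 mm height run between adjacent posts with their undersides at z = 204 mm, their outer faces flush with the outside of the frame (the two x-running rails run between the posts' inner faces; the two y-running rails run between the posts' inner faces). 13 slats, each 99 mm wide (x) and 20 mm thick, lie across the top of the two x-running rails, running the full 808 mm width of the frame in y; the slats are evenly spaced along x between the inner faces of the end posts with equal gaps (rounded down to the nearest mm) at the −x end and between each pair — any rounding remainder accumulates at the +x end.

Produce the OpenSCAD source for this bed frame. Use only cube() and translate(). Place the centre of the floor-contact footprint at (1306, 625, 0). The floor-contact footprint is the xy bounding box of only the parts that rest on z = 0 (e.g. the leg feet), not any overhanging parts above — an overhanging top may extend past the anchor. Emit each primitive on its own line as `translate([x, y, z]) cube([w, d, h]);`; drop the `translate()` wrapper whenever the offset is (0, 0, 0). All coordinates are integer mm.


// slat z = rail_z + rail_h = 204 + 171 = 375
// slat gap = ⌊(1918 − 13·99) / 14⌋ = 45
translate([283, 221, 0]) cube([64, 64, 520]);
translate([283, 965, 0]) cube([64, 64, 520]);
translate([2265, 221, 0]) cube([64, 64, 520]);
translate([2265, 965, 0]) cube([64, 64, 520]);
translate([347, 221, 204]) cube([1918, 34, 171]);
translate([347, 995, 204]) cube([1918, 34, 171]);
translate([283, 285, 204]) cube([34, 680, 171]);
translate([2295, 285, 204]) cube([34, 680, 171]);
translate([392, 221, 375]) cube([99, 808, 20]);
translate([536, 221, 375]) cube([99, 808, 20]);
translate([680, 221, 375]) cube([99, 808, 20]);
translate([824, 221, 375]) cube([99, 808, 20]);
translate([968, 221, 375]) cube([99, 808, 20]);
translate([1112, 221, 375]) cube([99, 808, 20]);
translate([1256, 221, 375]) cube([99, 808, 20]);
translate([1400, 221, 375]) cube([99, 808, 20]);
translate([1544, 221, 375]) cube([99, 808, 20]);
translate([1688, 221, 375]) cube([99, 808, 20]);
translate([1832, 221, 375]) cube([99, 808, 20]);
translate([1976, 221, 375]) cube([99, 808, 20]);
translate([2120, 221, 375]) cube([99, 808, 20]);


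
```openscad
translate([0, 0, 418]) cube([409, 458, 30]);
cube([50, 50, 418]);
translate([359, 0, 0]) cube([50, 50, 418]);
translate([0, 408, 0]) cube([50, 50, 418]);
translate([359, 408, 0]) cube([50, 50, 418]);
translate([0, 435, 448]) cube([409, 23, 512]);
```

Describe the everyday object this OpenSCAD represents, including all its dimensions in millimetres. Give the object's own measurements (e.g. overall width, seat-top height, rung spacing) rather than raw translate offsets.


A chair. The seat is a 409×458×30 mm slab with its top at z = 448 mm, on four 50×50 mm corner legs (flush with the seat edges, standing on z = 0). A flat backrest 23 mm thick, 512 mm tall, spans the full seat width and rises from the seat top along its +y edge, rear face flush with the rear of the seat.


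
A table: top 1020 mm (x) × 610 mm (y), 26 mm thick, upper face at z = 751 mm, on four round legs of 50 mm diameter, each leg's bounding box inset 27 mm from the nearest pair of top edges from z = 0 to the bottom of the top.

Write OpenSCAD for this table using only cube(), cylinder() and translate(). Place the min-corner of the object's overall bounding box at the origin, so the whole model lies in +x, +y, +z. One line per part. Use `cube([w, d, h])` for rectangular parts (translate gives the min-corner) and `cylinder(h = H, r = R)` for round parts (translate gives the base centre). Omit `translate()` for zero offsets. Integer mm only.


translate([0, 0, 725]) cube([1020, 610, 26]);
translate([52, 52, 0]) cylinder(h = 725, r = 25);
translate([968, 52, 0]) cylinder(h = 725, r = 25);
translate([52, 558, 0]) cylinder(h = 725, r = 25);
translate([968, 558, 0]) cylinder(h = 725, r = 25);


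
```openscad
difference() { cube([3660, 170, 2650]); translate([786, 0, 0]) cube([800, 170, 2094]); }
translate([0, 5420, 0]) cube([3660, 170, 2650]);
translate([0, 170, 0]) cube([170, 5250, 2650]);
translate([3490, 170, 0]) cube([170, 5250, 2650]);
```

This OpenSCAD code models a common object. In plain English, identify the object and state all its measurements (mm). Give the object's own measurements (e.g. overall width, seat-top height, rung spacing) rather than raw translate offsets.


A single room: four walls, each 2650 mm tall and 170 mm thick, enclosing an outside footprint 3660×5590 mm (x × y), no floor or roof. The front and back walls (−y and +y sides) run the full x-width; the side walls fit between their inner faces. A door opening 800 mm wide and 2094 mm tall is cut through the front wall from the floor up, its −x edge 786 mm from the wall's −x end.


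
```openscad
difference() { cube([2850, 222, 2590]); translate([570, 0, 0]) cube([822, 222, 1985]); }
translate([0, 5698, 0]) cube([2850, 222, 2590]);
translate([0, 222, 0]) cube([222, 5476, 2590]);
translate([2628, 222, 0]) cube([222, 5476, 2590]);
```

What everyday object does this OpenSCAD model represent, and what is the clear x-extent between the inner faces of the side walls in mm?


A single room. The interior width is 2406 mm.

Four walls enclosing a rectangle with a door in the front wall — a room. Outside width 2850 minus two 222 mm walls gives 2406 mm.


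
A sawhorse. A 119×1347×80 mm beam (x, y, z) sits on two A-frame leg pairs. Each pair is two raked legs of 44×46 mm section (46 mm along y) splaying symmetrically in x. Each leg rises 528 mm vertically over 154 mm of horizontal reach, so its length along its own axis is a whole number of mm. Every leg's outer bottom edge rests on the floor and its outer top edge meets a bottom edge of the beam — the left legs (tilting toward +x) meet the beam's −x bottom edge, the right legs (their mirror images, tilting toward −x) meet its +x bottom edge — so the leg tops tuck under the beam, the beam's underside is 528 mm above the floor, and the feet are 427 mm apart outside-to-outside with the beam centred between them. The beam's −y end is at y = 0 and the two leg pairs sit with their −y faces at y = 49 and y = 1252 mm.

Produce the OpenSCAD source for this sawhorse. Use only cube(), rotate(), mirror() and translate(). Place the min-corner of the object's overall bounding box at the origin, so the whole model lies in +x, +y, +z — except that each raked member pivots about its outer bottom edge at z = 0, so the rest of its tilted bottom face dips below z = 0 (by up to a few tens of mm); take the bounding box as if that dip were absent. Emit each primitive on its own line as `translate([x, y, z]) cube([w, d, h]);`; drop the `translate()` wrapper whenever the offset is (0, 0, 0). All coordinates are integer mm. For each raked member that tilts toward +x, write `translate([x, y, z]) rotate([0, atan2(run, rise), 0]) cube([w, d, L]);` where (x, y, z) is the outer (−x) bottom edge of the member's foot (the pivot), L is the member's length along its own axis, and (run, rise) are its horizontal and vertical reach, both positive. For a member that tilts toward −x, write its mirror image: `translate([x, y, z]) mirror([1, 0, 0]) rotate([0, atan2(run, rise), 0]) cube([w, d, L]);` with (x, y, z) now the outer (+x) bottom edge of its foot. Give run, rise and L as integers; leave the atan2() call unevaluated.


translate([154, 0, 528]) cube([119, 1347, 80]);
translate([0, 49, 0]) rotate([0, atan2(154, 528), 0]) cube([44, 46, 550]);
translate([427, 49, 0]) mirror([1, 0, 0]) rotate([0, atan2(154, 528), 0]) cube([44, 46, 550]);
translate([0, 1252, 0]) rotate([0, atan2(154, 528), 0]) cube([44, 46, 550]);
translate([427, 1252, 0]) mirror([1, 0, 0]) rotate([0, atan2(154, 528), 0]) cube([44, 46, 550]);


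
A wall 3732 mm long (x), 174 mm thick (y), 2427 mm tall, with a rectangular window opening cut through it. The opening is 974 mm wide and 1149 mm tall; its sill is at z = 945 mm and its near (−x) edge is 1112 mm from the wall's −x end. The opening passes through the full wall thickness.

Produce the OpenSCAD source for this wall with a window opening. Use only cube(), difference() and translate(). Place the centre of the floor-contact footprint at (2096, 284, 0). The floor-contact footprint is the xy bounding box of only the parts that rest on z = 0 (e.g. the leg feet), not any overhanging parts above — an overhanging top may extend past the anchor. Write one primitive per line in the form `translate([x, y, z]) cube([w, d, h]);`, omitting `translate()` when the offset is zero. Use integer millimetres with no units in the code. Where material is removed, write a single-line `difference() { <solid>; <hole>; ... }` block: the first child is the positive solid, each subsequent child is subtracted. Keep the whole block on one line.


difference() { translate([230, 197, 0]) cube([3732, 174, 2427]); translate([1342, 197, 945]) cube([974, 174, 1149]); }
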